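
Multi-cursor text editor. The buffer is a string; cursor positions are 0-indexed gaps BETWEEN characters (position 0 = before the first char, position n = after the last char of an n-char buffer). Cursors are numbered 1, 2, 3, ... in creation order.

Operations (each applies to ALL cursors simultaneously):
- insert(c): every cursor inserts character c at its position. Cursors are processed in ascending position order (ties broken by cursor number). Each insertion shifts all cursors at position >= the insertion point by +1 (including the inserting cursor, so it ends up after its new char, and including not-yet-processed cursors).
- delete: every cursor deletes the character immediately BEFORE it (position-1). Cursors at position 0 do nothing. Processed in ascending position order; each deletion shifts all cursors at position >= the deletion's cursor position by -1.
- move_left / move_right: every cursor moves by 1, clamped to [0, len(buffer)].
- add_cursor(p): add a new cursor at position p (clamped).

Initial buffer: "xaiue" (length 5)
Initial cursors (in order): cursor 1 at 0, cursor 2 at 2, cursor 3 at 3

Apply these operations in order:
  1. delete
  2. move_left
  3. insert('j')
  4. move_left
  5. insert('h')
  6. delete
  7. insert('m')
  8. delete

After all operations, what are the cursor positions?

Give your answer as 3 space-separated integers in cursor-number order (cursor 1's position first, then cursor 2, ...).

Answer: 2 2 2

Derivation:
After op 1 (delete): buffer="xue" (len 3), cursors c1@0 c2@1 c3@1, authorship ...
After op 2 (move_left): buffer="xue" (len 3), cursors c1@0 c2@0 c3@0, authorship ...
After op 3 (insert('j')): buffer="jjjxue" (len 6), cursors c1@3 c2@3 c3@3, authorship 123...
After op 4 (move_left): buffer="jjjxue" (len 6), cursors c1@2 c2@2 c3@2, authorship 123...
After op 5 (insert('h')): buffer="jjhhhjxue" (len 9), cursors c1@5 c2@5 c3@5, authorship 121233...
After op 6 (delete): buffer="jjjxue" (len 6), cursors c1@2 c2@2 c3@2, authorship 123...
After op 7 (insert('m')): buffer="jjmmmjxue" (len 9), cursors c1@5 c2@5 c3@5, authorship 121233...
After op 8 (delete): buffer="jjjxue" (len 6), cursors c1@2 c2@2 c3@2, authorship 123...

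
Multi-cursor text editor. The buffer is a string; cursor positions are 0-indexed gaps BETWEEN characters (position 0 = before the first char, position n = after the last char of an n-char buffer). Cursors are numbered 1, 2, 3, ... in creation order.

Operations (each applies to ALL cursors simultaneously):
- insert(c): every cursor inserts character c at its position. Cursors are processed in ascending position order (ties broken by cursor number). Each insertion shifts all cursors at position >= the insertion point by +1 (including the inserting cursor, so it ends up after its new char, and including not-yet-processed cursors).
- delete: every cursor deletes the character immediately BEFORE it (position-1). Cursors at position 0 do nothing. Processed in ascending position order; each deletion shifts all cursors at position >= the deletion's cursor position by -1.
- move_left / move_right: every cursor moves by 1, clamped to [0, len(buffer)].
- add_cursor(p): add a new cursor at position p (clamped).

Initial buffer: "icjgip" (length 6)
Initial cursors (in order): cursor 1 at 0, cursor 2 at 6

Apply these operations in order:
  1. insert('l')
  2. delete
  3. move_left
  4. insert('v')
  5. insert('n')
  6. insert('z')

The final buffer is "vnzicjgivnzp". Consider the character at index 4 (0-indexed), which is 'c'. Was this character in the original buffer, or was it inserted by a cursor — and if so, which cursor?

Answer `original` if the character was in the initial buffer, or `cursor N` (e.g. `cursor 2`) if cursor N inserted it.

After op 1 (insert('l')): buffer="licjgipl" (len 8), cursors c1@1 c2@8, authorship 1......2
After op 2 (delete): buffer="icjgip" (len 6), cursors c1@0 c2@6, authorship ......
After op 3 (move_left): buffer="icjgip" (len 6), cursors c1@0 c2@5, authorship ......
After op 4 (insert('v')): buffer="vicjgivp" (len 8), cursors c1@1 c2@7, authorship 1.....2.
After op 5 (insert('n')): buffer="vnicjgivnp" (len 10), cursors c1@2 c2@9, authorship 11.....22.
After op 6 (insert('z')): buffer="vnzicjgivnzp" (len 12), cursors c1@3 c2@11, authorship 111.....222.
Authorship (.=original, N=cursor N): 1 1 1 . . . . . 2 2 2 .
Index 4: author = original

Answer: original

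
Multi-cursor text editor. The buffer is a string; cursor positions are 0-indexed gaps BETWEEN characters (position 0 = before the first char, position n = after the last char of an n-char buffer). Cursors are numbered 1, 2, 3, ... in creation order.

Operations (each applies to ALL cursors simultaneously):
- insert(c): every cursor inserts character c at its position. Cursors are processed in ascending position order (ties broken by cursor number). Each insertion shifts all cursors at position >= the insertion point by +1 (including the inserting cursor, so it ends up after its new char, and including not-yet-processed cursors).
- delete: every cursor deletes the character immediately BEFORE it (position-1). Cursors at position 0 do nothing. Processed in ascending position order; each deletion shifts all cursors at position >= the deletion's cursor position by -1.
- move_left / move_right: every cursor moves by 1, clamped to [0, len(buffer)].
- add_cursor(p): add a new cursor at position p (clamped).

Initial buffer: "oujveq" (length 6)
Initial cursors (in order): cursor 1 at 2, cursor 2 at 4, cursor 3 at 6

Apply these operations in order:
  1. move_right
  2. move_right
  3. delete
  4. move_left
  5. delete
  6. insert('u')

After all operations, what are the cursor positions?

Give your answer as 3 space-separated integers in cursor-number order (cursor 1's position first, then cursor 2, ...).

After op 1 (move_right): buffer="oujveq" (len 6), cursors c1@3 c2@5 c3@6, authorship ......
After op 2 (move_right): buffer="oujveq" (len 6), cursors c1@4 c2@6 c3@6, authorship ......
After op 3 (delete): buffer="ouj" (len 3), cursors c1@3 c2@3 c3@3, authorship ...
After op 4 (move_left): buffer="ouj" (len 3), cursors c1@2 c2@2 c3@2, authorship ...
After op 5 (delete): buffer="j" (len 1), cursors c1@0 c2@0 c3@0, authorship .
After op 6 (insert('u')): buffer="uuuj" (len 4), cursors c1@3 c2@3 c3@3, authorship 123.

Answer: 3 3 3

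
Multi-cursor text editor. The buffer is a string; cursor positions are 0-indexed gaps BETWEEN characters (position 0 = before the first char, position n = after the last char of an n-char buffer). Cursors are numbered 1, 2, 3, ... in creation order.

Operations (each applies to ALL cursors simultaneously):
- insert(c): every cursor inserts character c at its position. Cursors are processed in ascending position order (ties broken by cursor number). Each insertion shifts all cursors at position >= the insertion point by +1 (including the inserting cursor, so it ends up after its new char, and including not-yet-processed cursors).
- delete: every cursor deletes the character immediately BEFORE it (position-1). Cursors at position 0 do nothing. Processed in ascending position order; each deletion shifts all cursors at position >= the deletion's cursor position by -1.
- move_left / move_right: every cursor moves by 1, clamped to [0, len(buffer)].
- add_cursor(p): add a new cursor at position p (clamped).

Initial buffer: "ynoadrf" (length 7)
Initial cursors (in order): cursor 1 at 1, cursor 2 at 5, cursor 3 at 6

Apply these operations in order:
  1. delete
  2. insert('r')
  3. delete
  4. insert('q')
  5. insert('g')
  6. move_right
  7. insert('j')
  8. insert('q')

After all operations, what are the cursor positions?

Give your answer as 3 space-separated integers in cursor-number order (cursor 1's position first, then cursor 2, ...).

Answer: 5 16 16

Derivation:
After op 1 (delete): buffer="noaf" (len 4), cursors c1@0 c2@3 c3@3, authorship ....
After op 2 (insert('r')): buffer="rnoarrf" (len 7), cursors c1@1 c2@6 c3@6, authorship 1...23.
After op 3 (delete): buffer="noaf" (len 4), cursors c1@0 c2@3 c3@3, authorship ....
After op 4 (insert('q')): buffer="qnoaqqf" (len 7), cursors c1@1 c2@6 c3@6, authorship 1...23.
After op 5 (insert('g')): buffer="qgnoaqqggf" (len 10), cursors c1@2 c2@9 c3@9, authorship 11...2323.
After op 6 (move_right): buffer="qgnoaqqggf" (len 10), cursors c1@3 c2@10 c3@10, authorship 11...2323.
After op 7 (insert('j')): buffer="qgnjoaqqggfjj" (len 13), cursors c1@4 c2@13 c3@13, authorship 11.1..2323.23
After op 8 (insert('q')): buffer="qgnjqoaqqggfjjqq" (len 16), cursors c1@5 c2@16 c3@16, authorship 11.11..2323.2323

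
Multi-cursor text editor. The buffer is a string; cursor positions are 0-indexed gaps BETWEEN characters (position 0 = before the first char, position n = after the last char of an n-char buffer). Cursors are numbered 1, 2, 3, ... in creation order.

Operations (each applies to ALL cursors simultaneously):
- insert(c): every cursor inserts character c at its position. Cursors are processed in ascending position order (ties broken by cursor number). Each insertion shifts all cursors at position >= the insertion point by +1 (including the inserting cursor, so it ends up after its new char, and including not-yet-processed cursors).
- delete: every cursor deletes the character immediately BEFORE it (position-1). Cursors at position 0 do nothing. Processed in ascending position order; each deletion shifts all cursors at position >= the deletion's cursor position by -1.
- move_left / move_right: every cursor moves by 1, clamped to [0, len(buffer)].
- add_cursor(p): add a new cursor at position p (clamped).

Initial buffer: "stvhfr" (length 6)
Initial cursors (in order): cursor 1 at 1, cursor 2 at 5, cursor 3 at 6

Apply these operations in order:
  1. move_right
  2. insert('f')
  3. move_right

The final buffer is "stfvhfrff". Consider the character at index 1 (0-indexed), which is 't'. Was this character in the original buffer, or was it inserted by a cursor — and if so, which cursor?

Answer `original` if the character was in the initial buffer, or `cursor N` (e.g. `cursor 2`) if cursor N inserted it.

Answer: original

Derivation:
After op 1 (move_right): buffer="stvhfr" (len 6), cursors c1@2 c2@6 c3@6, authorship ......
After op 2 (insert('f')): buffer="stfvhfrff" (len 9), cursors c1@3 c2@9 c3@9, authorship ..1....23
After op 3 (move_right): buffer="stfvhfrff" (len 9), cursors c1@4 c2@9 c3@9, authorship ..1....23
Authorship (.=original, N=cursor N): . . 1 . . . . 2 3
Index 1: author = original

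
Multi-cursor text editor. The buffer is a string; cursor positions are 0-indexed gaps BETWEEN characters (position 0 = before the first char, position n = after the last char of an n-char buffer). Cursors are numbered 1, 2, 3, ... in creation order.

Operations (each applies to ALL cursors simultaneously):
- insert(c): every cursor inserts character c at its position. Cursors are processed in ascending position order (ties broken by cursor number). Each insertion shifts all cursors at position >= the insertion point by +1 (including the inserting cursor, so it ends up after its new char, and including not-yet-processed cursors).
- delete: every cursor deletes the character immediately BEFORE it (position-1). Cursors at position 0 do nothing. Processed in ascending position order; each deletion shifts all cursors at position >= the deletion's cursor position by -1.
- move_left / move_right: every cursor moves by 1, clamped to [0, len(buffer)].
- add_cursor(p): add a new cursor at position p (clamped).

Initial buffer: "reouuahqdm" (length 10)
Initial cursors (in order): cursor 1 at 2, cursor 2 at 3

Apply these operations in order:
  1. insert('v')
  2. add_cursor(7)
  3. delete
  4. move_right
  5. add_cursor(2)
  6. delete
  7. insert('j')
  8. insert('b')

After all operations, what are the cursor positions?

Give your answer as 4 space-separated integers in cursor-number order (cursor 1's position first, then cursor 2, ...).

Answer: 9 9 9 9

Derivation:
After op 1 (insert('v')): buffer="revovuuahqdm" (len 12), cursors c1@3 c2@5, authorship ..1.2.......
After op 2 (add_cursor(7)): buffer="revovuuahqdm" (len 12), cursors c1@3 c2@5 c3@7, authorship ..1.2.......
After op 3 (delete): buffer="reouahqdm" (len 9), cursors c1@2 c2@3 c3@4, authorship .........
After op 4 (move_right): buffer="reouahqdm" (len 9), cursors c1@3 c2@4 c3@5, authorship .........
After op 5 (add_cursor(2)): buffer="reouahqdm" (len 9), cursors c4@2 c1@3 c2@4 c3@5, authorship .........
After op 6 (delete): buffer="rhqdm" (len 5), cursors c1@1 c2@1 c3@1 c4@1, authorship .....
After op 7 (insert('j')): buffer="rjjjjhqdm" (len 9), cursors c1@5 c2@5 c3@5 c4@5, authorship .1234....
After op 8 (insert('b')): buffer="rjjjjbbbbhqdm" (len 13), cursors c1@9 c2@9 c3@9 c4@9, authorship .12341234....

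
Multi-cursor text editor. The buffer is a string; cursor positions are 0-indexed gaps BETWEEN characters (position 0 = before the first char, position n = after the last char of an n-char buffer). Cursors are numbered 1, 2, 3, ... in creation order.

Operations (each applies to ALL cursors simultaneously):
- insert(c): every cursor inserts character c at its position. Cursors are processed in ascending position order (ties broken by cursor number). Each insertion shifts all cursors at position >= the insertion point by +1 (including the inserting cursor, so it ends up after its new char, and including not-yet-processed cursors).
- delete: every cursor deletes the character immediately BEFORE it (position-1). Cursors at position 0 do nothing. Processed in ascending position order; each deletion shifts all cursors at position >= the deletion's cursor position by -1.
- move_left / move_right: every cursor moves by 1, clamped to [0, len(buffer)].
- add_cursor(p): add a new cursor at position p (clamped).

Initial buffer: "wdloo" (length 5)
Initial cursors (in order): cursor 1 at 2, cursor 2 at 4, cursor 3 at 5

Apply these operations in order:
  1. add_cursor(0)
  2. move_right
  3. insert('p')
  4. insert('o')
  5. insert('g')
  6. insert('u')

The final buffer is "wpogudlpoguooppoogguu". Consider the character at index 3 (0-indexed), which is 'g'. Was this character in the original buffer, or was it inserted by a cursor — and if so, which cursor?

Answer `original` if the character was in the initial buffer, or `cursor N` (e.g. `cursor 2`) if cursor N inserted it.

Answer: cursor 4

Derivation:
After op 1 (add_cursor(0)): buffer="wdloo" (len 5), cursors c4@0 c1@2 c2@4 c3@5, authorship .....
After op 2 (move_right): buffer="wdloo" (len 5), cursors c4@1 c1@3 c2@5 c3@5, authorship .....
After op 3 (insert('p')): buffer="wpdlpoopp" (len 9), cursors c4@2 c1@5 c2@9 c3@9, authorship .4..1..23
After op 4 (insert('o')): buffer="wpodlpoooppoo" (len 13), cursors c4@3 c1@7 c2@13 c3@13, authorship .44..11..2323
After op 5 (insert('g')): buffer="wpogdlpogooppoogg" (len 17), cursors c4@4 c1@9 c2@17 c3@17, authorship .444..111..232323
After op 6 (insert('u')): buffer="wpogudlpoguooppoogguu" (len 21), cursors c4@5 c1@11 c2@21 c3@21, authorship .4444..1111..23232323
Authorship (.=original, N=cursor N): . 4 4 4 4 . . 1 1 1 1 . . 2 3 2 3 2 3 2 3
Index 3: author = 4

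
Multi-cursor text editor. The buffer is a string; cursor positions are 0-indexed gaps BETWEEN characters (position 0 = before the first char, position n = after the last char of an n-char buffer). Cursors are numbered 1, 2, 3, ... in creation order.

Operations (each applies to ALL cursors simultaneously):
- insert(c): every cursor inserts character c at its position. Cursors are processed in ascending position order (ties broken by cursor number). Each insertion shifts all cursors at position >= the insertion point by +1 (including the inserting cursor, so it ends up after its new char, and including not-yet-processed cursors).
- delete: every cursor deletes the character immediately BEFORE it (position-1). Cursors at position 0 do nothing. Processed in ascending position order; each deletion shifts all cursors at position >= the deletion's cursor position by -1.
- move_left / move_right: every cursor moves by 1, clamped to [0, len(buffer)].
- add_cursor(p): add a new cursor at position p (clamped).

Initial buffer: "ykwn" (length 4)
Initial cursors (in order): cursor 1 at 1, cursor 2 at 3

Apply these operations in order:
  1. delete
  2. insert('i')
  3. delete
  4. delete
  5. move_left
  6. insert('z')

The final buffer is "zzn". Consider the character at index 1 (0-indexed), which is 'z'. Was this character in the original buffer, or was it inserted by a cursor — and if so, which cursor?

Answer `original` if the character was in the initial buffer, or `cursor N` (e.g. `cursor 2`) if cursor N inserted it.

After op 1 (delete): buffer="kn" (len 2), cursors c1@0 c2@1, authorship ..
After op 2 (insert('i')): buffer="ikin" (len 4), cursors c1@1 c2@3, authorship 1.2.
After op 3 (delete): buffer="kn" (len 2), cursors c1@0 c2@1, authorship ..
After op 4 (delete): buffer="n" (len 1), cursors c1@0 c2@0, authorship .
After op 5 (move_left): buffer="n" (len 1), cursors c1@0 c2@0, authorship .
After op 6 (insert('z')): buffer="zzn" (len 3), cursors c1@2 c2@2, authorship 12.
Authorship (.=original, N=cursor N): 1 2 .
Index 1: author = 2

Answer: cursor 2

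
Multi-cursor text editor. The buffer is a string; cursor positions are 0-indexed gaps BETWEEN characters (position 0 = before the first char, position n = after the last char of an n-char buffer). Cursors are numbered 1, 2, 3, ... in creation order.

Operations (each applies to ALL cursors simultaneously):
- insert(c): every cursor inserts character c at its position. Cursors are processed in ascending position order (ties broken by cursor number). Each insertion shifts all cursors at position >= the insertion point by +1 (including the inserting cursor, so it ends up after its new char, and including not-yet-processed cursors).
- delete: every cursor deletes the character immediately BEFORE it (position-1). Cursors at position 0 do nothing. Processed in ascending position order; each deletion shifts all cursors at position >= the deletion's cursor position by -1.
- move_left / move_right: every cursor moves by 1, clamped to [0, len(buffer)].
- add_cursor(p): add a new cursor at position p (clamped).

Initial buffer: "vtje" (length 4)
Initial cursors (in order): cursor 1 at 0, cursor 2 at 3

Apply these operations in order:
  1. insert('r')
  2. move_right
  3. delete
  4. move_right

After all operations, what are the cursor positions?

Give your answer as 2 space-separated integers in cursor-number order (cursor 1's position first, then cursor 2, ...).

After op 1 (insert('r')): buffer="rvtjre" (len 6), cursors c1@1 c2@5, authorship 1...2.
After op 2 (move_right): buffer="rvtjre" (len 6), cursors c1@2 c2@6, authorship 1...2.
After op 3 (delete): buffer="rtjr" (len 4), cursors c1@1 c2@4, authorship 1..2
After op 4 (move_right): buffer="rtjr" (len 4), cursors c1@2 c2@4, authorship 1..2

Answer: 2 4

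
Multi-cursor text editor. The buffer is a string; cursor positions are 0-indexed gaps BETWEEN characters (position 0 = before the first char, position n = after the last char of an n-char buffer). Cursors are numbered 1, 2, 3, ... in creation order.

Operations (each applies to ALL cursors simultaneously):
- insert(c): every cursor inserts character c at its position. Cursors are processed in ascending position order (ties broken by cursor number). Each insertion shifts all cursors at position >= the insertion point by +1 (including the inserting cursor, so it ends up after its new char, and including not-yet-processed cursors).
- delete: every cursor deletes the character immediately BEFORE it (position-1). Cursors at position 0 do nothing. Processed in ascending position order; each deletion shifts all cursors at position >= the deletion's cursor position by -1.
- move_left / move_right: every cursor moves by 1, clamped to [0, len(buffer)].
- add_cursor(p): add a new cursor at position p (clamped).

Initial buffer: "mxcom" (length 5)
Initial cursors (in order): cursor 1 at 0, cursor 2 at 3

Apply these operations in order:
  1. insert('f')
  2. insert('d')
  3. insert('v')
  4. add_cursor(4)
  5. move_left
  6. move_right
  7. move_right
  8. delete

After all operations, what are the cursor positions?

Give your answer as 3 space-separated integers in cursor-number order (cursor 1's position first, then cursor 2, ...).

Answer: 3 7 3

Derivation:
After op 1 (insert('f')): buffer="fmxcfom" (len 7), cursors c1@1 c2@5, authorship 1...2..
After op 2 (insert('d')): buffer="fdmxcfdom" (len 9), cursors c1@2 c2@7, authorship 11...22..
After op 3 (insert('v')): buffer="fdvmxcfdvom" (len 11), cursors c1@3 c2@9, authorship 111...222..
After op 4 (add_cursor(4)): buffer="fdvmxcfdvom" (len 11), cursors c1@3 c3@4 c2@9, authorship 111...222..
After op 5 (move_left): buffer="fdvmxcfdvom" (len 11), cursors c1@2 c3@3 c2@8, authorship 111...222..
After op 6 (move_right): buffer="fdvmxcfdvom" (len 11), cursors c1@3 c3@4 c2@9, authorship 111...222..
After op 7 (move_right): buffer="fdvmxcfdvom" (len 11), cursors c1@4 c3@5 c2@10, authorship 111...222..
After op 8 (delete): buffer="fdvcfdvm" (len 8), cursors c1@3 c3@3 c2@7, authorship 111.222.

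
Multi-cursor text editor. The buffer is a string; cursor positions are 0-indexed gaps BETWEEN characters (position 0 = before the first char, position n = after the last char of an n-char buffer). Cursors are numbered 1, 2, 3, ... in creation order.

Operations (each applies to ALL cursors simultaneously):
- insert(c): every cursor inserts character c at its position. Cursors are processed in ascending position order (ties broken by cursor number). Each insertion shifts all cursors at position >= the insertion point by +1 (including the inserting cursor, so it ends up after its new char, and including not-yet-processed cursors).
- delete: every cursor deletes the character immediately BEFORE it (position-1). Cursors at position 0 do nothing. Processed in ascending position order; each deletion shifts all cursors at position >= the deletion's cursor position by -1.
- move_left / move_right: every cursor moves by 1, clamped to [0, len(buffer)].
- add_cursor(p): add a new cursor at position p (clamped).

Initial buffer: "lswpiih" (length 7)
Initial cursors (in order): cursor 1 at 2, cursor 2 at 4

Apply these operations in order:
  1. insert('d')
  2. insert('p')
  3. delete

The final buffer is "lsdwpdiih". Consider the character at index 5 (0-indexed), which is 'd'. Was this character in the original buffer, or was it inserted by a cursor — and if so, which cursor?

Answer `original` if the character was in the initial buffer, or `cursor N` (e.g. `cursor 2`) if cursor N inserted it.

After op 1 (insert('d')): buffer="lsdwpdiih" (len 9), cursors c1@3 c2@6, authorship ..1..2...
After op 2 (insert('p')): buffer="lsdpwpdpiih" (len 11), cursors c1@4 c2@8, authorship ..11..22...
After op 3 (delete): buffer="lsdwpdiih" (len 9), cursors c1@3 c2@6, authorship ..1..2...
Authorship (.=original, N=cursor N): . . 1 . . 2 . . .
Index 5: author = 2

Answer: cursor 2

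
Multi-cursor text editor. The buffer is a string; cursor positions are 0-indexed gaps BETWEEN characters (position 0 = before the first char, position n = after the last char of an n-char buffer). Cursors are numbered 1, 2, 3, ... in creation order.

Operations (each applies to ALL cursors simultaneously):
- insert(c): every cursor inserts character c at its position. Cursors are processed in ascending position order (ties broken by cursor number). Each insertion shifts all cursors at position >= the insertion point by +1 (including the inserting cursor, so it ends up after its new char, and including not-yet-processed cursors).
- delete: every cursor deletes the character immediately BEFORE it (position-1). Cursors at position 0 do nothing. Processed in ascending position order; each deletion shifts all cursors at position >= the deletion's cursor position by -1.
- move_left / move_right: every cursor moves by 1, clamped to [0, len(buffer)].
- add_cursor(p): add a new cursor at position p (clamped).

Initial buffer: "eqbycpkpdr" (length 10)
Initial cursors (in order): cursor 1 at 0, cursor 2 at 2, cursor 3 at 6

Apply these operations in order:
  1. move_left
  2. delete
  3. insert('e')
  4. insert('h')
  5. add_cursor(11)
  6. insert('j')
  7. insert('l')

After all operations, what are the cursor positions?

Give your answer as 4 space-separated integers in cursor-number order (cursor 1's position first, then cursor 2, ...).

After op 1 (move_left): buffer="eqbycpkpdr" (len 10), cursors c1@0 c2@1 c3@5, authorship ..........
After op 2 (delete): buffer="qbypkpdr" (len 8), cursors c1@0 c2@0 c3@3, authorship ........
After op 3 (insert('e')): buffer="eeqbyepkpdr" (len 11), cursors c1@2 c2@2 c3@6, authorship 12...3.....
After op 4 (insert('h')): buffer="eehhqbyehpkpdr" (len 14), cursors c1@4 c2@4 c3@9, authorship 1212...33.....
After op 5 (add_cursor(11)): buffer="eehhqbyehpkpdr" (len 14), cursors c1@4 c2@4 c3@9 c4@11, authorship 1212...33.....
After op 6 (insert('j')): buffer="eehhjjqbyehjpkjpdr" (len 18), cursors c1@6 c2@6 c3@12 c4@15, authorship 121212...333..4...
After op 7 (insert('l')): buffer="eehhjjllqbyehjlpkjlpdr" (len 22), cursors c1@8 c2@8 c3@15 c4@19, authorship 12121212...3333..44...

Answer: 8 8 15 19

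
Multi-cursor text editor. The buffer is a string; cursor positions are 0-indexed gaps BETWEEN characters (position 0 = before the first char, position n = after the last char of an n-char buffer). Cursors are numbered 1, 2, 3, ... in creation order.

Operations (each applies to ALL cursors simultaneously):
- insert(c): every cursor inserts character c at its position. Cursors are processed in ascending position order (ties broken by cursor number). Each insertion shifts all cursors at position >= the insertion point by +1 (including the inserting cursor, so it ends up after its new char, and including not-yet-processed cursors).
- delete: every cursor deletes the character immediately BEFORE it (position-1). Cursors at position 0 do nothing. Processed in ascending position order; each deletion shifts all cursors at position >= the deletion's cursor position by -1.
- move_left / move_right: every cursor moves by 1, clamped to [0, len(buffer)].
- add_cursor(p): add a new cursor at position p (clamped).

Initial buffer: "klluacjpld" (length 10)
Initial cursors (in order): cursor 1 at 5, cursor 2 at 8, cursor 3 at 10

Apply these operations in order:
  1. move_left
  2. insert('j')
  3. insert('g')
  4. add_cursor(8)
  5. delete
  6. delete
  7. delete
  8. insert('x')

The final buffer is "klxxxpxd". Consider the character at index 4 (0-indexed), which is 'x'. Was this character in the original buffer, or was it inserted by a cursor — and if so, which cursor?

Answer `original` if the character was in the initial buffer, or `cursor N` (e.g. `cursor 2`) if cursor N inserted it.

Answer: cursor 4

Derivation:
After op 1 (move_left): buffer="klluacjpld" (len 10), cursors c1@4 c2@7 c3@9, authorship ..........
After op 2 (insert('j')): buffer="kllujacjjpljd" (len 13), cursors c1@5 c2@9 c3@12, authorship ....1...2..3.
After op 3 (insert('g')): buffer="kllujgacjjgpljgd" (len 16), cursors c1@6 c2@11 c3@15, authorship ....11...22..33.
After op 4 (add_cursor(8)): buffer="kllujgacjjgpljgd" (len 16), cursors c1@6 c4@8 c2@11 c3@15, authorship ....11...22..33.
After op 5 (delete): buffer="kllujajjpljd" (len 12), cursors c1@5 c4@6 c2@8 c3@11, authorship ....1..2..3.
After op 6 (delete): buffer="kllujpld" (len 8), cursors c1@4 c4@4 c2@5 c3@7, authorship ........
After op 7 (delete): buffer="klpd" (len 4), cursors c1@2 c2@2 c4@2 c3@3, authorship ....
After op 8 (insert('x')): buffer="klxxxpxd" (len 8), cursors c1@5 c2@5 c4@5 c3@7, authorship ..124.3.
Authorship (.=original, N=cursor N): . . 1 2 4 . 3 .
Index 4: author = 4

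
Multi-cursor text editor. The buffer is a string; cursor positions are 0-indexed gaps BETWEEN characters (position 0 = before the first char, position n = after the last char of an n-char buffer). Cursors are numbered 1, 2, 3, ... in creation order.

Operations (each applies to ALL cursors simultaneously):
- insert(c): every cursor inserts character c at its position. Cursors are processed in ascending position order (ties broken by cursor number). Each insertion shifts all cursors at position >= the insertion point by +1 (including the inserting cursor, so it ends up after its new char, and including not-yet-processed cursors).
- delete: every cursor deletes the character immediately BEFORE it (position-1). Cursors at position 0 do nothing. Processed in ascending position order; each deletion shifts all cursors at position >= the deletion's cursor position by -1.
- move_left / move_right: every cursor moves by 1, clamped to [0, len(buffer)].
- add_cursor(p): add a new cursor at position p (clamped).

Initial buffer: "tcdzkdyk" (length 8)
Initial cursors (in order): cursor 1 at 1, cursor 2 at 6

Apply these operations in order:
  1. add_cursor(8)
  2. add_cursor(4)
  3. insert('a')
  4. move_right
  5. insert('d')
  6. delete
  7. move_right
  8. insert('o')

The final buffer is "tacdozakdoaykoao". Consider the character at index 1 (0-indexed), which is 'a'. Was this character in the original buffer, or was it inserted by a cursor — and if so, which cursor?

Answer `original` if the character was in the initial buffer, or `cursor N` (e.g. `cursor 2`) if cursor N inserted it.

Answer: cursor 1

Derivation:
After op 1 (add_cursor(8)): buffer="tcdzkdyk" (len 8), cursors c1@1 c2@6 c3@8, authorship ........
After op 2 (add_cursor(4)): buffer="tcdzkdyk" (len 8), cursors c1@1 c4@4 c2@6 c3@8, authorship ........
After op 3 (insert('a')): buffer="tacdzakdayka" (len 12), cursors c1@2 c4@6 c2@9 c3@12, authorship .1...4..2..3
After op 4 (move_right): buffer="tacdzakdayka" (len 12), cursors c1@3 c4@7 c2@10 c3@12, authorship .1...4..2..3
After op 5 (insert('d')): buffer="tacddzakddaydkad" (len 16), cursors c1@4 c4@9 c2@13 c3@16, authorship .1.1..4.4.2.2.33
After op 6 (delete): buffer="tacdzakdayka" (len 12), cursors c1@3 c4@7 c2@10 c3@12, authorship .1...4..2..3
After op 7 (move_right): buffer="tacdzakdayka" (len 12), cursors c1@4 c4@8 c2@11 c3@12, authorship .1...4..2..3
After op 8 (insert('o')): buffer="tacdozakdoaykoao" (len 16), cursors c1@5 c4@10 c2@14 c3@16, authorship .1..1.4..42..233
Authorship (.=original, N=cursor N): . 1 . . 1 . 4 . . 4 2 . . 2 3 3
Index 1: author = 1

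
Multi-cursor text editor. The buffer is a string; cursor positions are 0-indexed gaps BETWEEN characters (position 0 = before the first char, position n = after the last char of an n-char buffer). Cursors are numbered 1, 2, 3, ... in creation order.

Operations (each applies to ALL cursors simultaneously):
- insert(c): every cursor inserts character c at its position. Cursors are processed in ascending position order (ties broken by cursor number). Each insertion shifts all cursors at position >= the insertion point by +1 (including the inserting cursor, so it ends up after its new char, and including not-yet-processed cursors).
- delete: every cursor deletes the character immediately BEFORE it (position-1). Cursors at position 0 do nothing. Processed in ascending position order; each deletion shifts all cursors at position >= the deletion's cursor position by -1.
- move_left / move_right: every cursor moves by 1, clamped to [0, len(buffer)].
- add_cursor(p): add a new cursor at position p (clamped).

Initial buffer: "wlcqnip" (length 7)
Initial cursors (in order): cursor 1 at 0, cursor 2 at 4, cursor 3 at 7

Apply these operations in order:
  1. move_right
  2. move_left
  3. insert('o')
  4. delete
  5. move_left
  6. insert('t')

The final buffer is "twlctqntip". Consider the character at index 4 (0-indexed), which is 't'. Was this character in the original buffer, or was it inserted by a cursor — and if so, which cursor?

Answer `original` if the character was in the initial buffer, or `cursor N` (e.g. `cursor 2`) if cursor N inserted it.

After op 1 (move_right): buffer="wlcqnip" (len 7), cursors c1@1 c2@5 c3@7, authorship .......
After op 2 (move_left): buffer="wlcqnip" (len 7), cursors c1@0 c2@4 c3@6, authorship .......
After op 3 (insert('o')): buffer="owlcqoniop" (len 10), cursors c1@1 c2@6 c3@9, authorship 1....2..3.
After op 4 (delete): buffer="wlcqnip" (len 7), cursors c1@0 c2@4 c3@6, authorship .......
After op 5 (move_left): buffer="wlcqnip" (len 7), cursors c1@0 c2@3 c3@5, authorship .......
After op 6 (insert('t')): buffer="twlctqntip" (len 10), cursors c1@1 c2@5 c3@8, authorship 1...2..3..
Authorship (.=original, N=cursor N): 1 . . . 2 . . 3 . .
Index 4: author = 2

Answer: cursor 2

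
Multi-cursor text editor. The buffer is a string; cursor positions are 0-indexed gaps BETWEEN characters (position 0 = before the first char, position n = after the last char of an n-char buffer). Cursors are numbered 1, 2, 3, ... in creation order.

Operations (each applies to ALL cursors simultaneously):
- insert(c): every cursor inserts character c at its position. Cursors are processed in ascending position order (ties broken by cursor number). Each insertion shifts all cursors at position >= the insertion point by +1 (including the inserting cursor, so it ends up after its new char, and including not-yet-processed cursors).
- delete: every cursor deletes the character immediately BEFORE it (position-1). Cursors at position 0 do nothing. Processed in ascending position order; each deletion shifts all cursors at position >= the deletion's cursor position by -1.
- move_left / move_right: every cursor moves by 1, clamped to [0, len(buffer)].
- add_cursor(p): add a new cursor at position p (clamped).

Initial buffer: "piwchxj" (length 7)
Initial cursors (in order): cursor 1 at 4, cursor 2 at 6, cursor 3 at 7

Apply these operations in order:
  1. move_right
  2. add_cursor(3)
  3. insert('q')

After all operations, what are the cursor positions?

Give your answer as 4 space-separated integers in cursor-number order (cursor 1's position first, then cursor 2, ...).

After op 1 (move_right): buffer="piwchxj" (len 7), cursors c1@5 c2@7 c3@7, authorship .......
After op 2 (add_cursor(3)): buffer="piwchxj" (len 7), cursors c4@3 c1@5 c2@7 c3@7, authorship .......
After op 3 (insert('q')): buffer="piwqchqxjqq" (len 11), cursors c4@4 c1@7 c2@11 c3@11, authorship ...4..1..23

Answer: 7 11 11 4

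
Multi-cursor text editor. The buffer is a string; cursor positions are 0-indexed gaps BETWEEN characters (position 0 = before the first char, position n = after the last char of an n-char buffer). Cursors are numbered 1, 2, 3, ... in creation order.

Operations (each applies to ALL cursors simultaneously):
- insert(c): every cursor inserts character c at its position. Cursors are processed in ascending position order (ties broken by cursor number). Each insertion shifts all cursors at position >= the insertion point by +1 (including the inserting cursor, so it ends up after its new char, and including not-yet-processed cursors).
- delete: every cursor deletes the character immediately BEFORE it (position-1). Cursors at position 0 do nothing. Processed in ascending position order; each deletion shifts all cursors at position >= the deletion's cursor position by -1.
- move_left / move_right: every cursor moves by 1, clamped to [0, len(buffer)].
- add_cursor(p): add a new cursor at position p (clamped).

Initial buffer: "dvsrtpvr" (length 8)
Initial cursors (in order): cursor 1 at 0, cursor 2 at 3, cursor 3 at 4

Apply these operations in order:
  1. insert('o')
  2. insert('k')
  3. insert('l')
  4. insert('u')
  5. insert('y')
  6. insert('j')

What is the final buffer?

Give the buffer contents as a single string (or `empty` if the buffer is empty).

Answer: okluyjdvsokluyjrokluyjtpvr

Derivation:
After op 1 (insert('o')): buffer="odvsorotpvr" (len 11), cursors c1@1 c2@5 c3@7, authorship 1...2.3....
After op 2 (insert('k')): buffer="okdvsokroktpvr" (len 14), cursors c1@2 c2@7 c3@10, authorship 11...22.33....
After op 3 (insert('l')): buffer="okldvsoklrokltpvr" (len 17), cursors c1@3 c2@9 c3@13, authorship 111...222.333....
After op 4 (insert('u')): buffer="okludvsokluroklutpvr" (len 20), cursors c1@4 c2@11 c3@16, authorship 1111...2222.3333....
After op 5 (insert('y')): buffer="okluydvsokluyrokluytpvr" (len 23), cursors c1@5 c2@13 c3@19, authorship 11111...22222.33333....
After op 6 (insert('j')): buffer="okluyjdvsokluyjrokluyjtpvr" (len 26), cursors c1@6 c2@15 c3@22, authorship 111111...222222.333333....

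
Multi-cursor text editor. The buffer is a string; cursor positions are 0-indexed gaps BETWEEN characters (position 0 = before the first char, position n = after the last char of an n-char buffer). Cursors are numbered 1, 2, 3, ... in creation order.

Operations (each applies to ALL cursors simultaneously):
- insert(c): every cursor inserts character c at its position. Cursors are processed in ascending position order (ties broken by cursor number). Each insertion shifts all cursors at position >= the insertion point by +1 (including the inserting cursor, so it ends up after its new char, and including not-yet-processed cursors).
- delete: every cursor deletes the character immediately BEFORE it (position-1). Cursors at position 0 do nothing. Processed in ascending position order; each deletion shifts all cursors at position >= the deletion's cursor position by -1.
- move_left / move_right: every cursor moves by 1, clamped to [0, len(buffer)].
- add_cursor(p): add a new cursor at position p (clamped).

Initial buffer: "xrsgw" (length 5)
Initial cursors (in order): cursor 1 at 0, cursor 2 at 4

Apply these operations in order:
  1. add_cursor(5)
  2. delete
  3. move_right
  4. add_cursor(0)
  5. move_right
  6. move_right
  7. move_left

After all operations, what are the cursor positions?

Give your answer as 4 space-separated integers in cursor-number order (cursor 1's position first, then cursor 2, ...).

After op 1 (add_cursor(5)): buffer="xrsgw" (len 5), cursors c1@0 c2@4 c3@5, authorship .....
After op 2 (delete): buffer="xrs" (len 3), cursors c1@0 c2@3 c3@3, authorship ...
After op 3 (move_right): buffer="xrs" (len 3), cursors c1@1 c2@3 c3@3, authorship ...
After op 4 (add_cursor(0)): buffer="xrs" (len 3), cursors c4@0 c1@1 c2@3 c3@3, authorship ...
After op 5 (move_right): buffer="xrs" (len 3), cursors c4@1 c1@2 c2@3 c3@3, authorship ...
After op 6 (move_right): buffer="xrs" (len 3), cursors c4@2 c1@3 c2@3 c3@3, authorship ...
After op 7 (move_left): buffer="xrs" (len 3), cursors c4@1 c1@2 c2@2 c3@2, authorship ...

Answer: 2 2 2 1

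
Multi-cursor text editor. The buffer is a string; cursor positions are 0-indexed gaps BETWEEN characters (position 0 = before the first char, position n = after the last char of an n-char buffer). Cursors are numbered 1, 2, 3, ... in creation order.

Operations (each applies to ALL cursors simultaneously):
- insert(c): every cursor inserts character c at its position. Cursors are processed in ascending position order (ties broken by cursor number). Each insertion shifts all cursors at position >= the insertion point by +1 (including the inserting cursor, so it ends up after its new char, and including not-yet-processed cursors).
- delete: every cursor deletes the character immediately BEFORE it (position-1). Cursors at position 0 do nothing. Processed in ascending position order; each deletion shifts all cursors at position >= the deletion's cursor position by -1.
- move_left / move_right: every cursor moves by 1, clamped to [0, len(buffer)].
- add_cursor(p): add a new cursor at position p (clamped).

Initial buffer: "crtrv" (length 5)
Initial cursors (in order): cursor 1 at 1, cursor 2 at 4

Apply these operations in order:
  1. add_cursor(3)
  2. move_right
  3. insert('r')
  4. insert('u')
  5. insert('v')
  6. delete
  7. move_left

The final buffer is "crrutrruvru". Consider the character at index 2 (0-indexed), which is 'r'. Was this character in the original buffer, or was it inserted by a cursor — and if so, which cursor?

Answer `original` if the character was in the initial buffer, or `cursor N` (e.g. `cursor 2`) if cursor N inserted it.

Answer: cursor 1

Derivation:
After op 1 (add_cursor(3)): buffer="crtrv" (len 5), cursors c1@1 c3@3 c2@4, authorship .....
After op 2 (move_right): buffer="crtrv" (len 5), cursors c1@2 c3@4 c2@5, authorship .....
After op 3 (insert('r')): buffer="crrtrrvr" (len 8), cursors c1@3 c3@6 c2@8, authorship ..1..3.2
After op 4 (insert('u')): buffer="crrutrruvru" (len 11), cursors c1@4 c3@8 c2@11, authorship ..11..33.22
After op 5 (insert('v')): buffer="crruvtrruvvruv" (len 14), cursors c1@5 c3@10 c2@14, authorship ..111..333.222
After op 6 (delete): buffer="crrutrruvru" (len 11), cursors c1@4 c3@8 c2@11, authorship ..11..33.22
After op 7 (move_left): buffer="crrutrruvru" (len 11), cursors c1@3 c3@7 c2@10, authorship ..11..33.22
Authorship (.=original, N=cursor N): . . 1 1 . . 3 3 . 2 2
Index 2: author = 1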